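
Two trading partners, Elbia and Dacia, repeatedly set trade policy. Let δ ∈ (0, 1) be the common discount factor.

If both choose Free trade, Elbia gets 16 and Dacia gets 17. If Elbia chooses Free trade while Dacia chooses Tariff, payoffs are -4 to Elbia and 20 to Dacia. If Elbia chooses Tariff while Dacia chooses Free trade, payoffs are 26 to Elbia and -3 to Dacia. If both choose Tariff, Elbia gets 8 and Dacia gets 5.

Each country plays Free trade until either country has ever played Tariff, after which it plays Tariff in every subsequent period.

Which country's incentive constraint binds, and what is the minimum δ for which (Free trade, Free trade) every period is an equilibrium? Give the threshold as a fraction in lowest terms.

Elbia: cooperation gives 16 each period; deviation gives 26 once then 8 forever.
  16/(1−δ) ≥ 26 + 8δ/(1−δ) ⇒ δ ≥ 10/18 = 5/9.
Dacia: cooperation gives 17 each period; deviation gives 20 once then 5 forever.
  δ ≥ 3/15 = 1/5.
Both must hold, so the binding constraint is Elbia's: δ ≥ 5/9.

Elbia; δ ≥ 5/9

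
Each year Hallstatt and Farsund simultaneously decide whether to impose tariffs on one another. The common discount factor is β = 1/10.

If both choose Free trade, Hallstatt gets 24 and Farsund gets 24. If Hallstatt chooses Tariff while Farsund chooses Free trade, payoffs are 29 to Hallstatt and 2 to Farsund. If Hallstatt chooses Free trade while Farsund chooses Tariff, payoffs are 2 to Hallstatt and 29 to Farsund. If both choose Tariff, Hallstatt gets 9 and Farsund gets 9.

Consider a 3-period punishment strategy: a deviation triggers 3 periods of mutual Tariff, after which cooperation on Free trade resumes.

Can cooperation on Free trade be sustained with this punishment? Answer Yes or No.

IC: β+…+β^3 ≥ (29−24)/(24−9) = 1/3.
At β = 1/10: partial sum = 0.1110 < 0.3333. Cooperation not sustainable.

No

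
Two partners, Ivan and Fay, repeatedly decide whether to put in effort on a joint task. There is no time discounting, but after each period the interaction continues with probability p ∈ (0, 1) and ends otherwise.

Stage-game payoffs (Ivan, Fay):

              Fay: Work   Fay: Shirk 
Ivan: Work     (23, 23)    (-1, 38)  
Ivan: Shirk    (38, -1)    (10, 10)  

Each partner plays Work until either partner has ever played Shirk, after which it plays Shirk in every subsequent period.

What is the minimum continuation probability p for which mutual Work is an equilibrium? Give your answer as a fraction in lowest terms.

With no time discounting, the continuation probability p plays the role of the discount factor.
Grim-trigger IC: 23/(1−p) ≥ 38 + 10p/(1−p) ⇒ p ≥ (38−23)/(38−10) = 15/28.

15/28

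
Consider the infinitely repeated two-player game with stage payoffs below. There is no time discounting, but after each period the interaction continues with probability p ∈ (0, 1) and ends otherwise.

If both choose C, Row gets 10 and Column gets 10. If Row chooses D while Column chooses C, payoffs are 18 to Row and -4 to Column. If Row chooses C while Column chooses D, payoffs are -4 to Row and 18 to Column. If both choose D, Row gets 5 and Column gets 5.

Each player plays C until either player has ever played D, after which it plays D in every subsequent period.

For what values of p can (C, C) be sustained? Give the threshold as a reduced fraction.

With no time discounting, the continuation probability p plays the role of the discount factor.
Grim-trigger IC: 10/(1−p) ≥ 18 + 5p/(1−p) ⇒ p ≥ (18−10)/(18−5) = 8/13.

8/13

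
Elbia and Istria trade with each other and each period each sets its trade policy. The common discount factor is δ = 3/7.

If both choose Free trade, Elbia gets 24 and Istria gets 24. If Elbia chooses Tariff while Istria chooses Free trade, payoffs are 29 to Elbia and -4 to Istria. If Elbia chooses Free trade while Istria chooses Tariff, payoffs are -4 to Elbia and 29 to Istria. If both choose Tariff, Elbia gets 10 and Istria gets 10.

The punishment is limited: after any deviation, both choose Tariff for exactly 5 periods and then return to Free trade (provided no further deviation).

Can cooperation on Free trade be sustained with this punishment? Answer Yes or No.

IC: δ+…+δ^5 ≥ (29−24)/(24−10) = 5/14.
At δ = 3/7: partial sum = 0.7392 ≥ 0.3571. Cooperation sustainable.

Yes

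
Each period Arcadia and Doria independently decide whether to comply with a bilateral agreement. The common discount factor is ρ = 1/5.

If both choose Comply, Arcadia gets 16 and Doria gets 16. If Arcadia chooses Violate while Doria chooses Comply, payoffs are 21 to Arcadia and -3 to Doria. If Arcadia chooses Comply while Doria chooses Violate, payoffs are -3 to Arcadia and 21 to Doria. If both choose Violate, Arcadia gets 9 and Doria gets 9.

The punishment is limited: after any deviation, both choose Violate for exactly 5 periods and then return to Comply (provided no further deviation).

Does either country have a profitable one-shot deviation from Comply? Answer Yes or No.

Yes

A one-shot deviation gives 21 now, then 9 for 5 periods, then back to 16.
Gain from deviating: (21−16) today; loss: (16−9) in each of the next 5 periods.
No-deviation condition: (16−9)(ρ+…+ρ^5) ≥ 21−16, i.e. ρ+…+ρ^5 ≥ 5/7.
At ρ = 1/5: ρ+…+ρ^5 = 0.2499 < 0.7143.
So cooperation is not sustainable.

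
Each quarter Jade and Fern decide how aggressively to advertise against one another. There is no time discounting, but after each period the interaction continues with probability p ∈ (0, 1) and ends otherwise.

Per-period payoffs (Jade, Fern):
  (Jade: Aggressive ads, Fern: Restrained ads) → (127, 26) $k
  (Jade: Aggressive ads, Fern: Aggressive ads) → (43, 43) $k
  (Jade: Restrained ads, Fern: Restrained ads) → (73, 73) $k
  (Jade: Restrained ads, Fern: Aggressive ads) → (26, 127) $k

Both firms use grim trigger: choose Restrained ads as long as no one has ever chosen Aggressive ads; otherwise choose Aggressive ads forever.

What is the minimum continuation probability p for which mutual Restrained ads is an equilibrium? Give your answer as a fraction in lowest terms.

With no time discounting, the continuation probability p plays the role of the discount factor.
Grim-trigger IC: 73/(1−p) ≥ 127 + 43p/(1−p) ⇒ p ≥ (127−73)/(127−43) = 9/14.

9/14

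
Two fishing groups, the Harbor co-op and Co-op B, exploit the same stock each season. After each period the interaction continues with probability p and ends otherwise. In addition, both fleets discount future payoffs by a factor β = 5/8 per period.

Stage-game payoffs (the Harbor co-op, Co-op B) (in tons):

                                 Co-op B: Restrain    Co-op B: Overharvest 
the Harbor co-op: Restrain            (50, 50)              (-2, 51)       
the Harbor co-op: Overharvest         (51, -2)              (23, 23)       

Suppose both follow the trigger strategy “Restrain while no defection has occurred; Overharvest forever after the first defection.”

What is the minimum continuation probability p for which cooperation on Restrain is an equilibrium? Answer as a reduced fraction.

With continuation probability p and discount β, the effective per-period discount factor is βp.
Grim-trigger IC: βp ≥ (51−50)/(51−23) = 1/28.
So p ≥ (1/28)/(5/8) = 2/35.

2/35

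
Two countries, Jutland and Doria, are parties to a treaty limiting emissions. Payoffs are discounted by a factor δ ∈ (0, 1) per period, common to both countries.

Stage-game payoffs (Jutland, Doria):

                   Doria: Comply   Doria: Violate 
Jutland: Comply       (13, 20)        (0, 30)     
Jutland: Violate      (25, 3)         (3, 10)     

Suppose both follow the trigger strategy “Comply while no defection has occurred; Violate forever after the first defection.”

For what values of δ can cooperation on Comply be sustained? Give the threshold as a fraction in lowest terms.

For Jutland: deviation gain 25−13 = 12, per-period punishment loss 13−3 = 10. IC gives δ ≥ 12/22 = 6/11.
For Doria: gain 10, loss 10 per period, so δ ≥ 10/20 = 1/2.
The tighter constraint is Jutland's, so cooperation needs δ ≥ 6/11.

6/11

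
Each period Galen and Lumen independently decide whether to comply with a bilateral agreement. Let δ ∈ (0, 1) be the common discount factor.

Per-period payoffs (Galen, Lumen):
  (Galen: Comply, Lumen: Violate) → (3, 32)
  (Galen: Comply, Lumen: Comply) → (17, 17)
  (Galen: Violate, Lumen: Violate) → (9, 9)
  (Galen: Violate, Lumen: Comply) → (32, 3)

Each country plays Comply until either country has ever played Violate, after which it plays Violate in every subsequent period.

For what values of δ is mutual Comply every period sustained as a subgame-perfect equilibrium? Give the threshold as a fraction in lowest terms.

One-period gain from deviating is 32 − 17 = 15. The loss is 17 − 9 = 8 in every subsequent period, with present value 8·δ/(1−δ).
Deviation is unprofitable when 8·δ/(1−δ) ≥ 15, i.e. δ/(1−δ) ≥ 15/8.
Equivalently δ ≥ 15/(15+8) = 15/23.

15/23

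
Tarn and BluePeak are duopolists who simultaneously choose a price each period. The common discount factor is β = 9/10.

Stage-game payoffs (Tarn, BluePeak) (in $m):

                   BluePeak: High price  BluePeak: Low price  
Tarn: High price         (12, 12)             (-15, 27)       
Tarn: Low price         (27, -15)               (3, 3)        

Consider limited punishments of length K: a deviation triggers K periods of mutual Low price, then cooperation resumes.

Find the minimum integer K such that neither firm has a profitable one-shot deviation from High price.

2

IC: β(1−β^K)/(1−β) ≥ (27−12)/(12−3) = 5/3.
With β = 9/10: need 1 − β^K ≥ 5/3·(1−9/10)/(9/10), i.e. β^K ≤ 0.8148.
Since (9/10)^1 = 0.9000 and (9/10)^2 = 0.8100, the smallest such K is 2.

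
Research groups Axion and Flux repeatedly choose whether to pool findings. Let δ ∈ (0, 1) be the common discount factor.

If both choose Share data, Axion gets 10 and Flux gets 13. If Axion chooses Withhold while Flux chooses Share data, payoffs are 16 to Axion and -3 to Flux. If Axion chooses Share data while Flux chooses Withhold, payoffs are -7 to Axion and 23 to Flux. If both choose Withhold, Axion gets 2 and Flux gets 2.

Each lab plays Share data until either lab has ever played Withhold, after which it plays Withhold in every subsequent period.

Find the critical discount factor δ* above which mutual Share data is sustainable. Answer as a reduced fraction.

For Axion: deviation gain 16−10 = 6, per-period punishment loss 10−2 = 8. IC gives δ ≥ 6/14 = 3/7.
For Flux: gain 10, loss 11 per period, so δ ≥ 10/21.
The tighter constraint is Flux's, so cooperation needs δ ≥ 10/21.

10/21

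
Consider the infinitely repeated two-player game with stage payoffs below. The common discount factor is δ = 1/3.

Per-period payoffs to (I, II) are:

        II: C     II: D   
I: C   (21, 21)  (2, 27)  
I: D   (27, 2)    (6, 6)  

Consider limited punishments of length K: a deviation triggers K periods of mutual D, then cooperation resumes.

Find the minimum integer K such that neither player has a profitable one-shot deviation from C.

No profitable deviation requires (21−6)(δ+…+δ^K) ≥ 27−21, i.e. δ+…+δ^K ≥ 2/5 ≈ 0.4000.
With δ = 1/3, the partial sums are K=1: 0.3333, K=2: 0.4444.
K = 2 is the first length at which the sum reaches 0.4000.

2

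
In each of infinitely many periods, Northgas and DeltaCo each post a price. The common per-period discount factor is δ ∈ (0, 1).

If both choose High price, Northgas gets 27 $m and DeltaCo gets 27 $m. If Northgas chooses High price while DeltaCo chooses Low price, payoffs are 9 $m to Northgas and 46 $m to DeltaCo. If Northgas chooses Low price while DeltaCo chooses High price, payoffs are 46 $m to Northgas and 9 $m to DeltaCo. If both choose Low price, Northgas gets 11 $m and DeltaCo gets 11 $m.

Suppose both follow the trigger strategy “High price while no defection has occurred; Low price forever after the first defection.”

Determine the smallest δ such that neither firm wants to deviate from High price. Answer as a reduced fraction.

19/35

One-period gain from deviating is 46 − 27 = 19. The loss is 27 − 11 = 16 in every subsequent period, with present value 16·δ/(1−δ).
Deviation is unprofitable when 16·δ/(1−δ) ≥ 19, i.e. δ/(1−δ) ≥ 19/16.
Equivalently δ ≥ 19/(19+16) = 19/35.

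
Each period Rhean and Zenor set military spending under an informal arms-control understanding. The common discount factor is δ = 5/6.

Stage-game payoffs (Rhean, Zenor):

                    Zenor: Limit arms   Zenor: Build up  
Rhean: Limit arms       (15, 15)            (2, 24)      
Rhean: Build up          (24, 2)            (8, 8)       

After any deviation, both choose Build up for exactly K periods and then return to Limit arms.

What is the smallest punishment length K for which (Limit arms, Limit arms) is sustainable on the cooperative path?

2

No profitable deviation requires (15−8)(δ+…+δ^K) ≥ 24−15, i.e. δ+…+δ^K ≥ 9/7 ≈ 1.2857.
With δ = 5/6, the partial sums are K=1: 0.8333, K=2: 1.5278.
K = 2 is the first length at which the sum reaches 1.2857.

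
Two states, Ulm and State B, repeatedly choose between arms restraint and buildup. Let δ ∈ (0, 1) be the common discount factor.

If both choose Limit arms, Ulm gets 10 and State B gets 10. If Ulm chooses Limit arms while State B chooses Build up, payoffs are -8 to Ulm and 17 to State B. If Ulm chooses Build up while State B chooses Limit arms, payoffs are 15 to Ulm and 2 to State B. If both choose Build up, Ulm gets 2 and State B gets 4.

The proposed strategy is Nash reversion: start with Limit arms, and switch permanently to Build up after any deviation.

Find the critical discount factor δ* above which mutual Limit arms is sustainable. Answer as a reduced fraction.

For Ulm: deviation gain 15−10 = 5, per-period punishment loss 10−2 = 8. IC gives δ ≥ 5/13.
For State B: gain 7, loss 6 per period, so δ ≥ 7/13.
The tighter constraint is State B's, so cooperation needs δ ≥ 7/13.

7/13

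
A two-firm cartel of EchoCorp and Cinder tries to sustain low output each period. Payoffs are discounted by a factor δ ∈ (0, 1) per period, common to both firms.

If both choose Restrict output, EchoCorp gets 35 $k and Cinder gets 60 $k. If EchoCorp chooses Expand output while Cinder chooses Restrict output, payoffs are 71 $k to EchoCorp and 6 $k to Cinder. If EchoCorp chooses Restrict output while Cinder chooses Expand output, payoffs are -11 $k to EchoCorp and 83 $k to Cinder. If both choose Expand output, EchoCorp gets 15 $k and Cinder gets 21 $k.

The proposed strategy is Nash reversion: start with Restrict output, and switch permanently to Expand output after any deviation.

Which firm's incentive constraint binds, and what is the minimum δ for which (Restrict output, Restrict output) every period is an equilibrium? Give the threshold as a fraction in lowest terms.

EchoCorp; δ ≥ 9/14

For EchoCorp: deviation gain 71−35 = 36, per-period punishment loss 35−15 = 20. IC gives δ ≥ 36/56 = 9/14.
For Cinder: gain 23, loss 39 per period, so δ ≥ 23/62.
The tighter constraint is EchoCorp's, so cooperation needs δ ≥ 9/14.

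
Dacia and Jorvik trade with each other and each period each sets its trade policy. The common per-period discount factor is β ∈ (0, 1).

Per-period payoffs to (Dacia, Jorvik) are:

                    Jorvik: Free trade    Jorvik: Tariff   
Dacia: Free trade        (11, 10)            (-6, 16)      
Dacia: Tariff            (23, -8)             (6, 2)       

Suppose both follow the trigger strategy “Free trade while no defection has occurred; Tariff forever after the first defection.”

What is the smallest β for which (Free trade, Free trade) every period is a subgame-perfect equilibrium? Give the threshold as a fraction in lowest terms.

12/17

Dacia's threshold: (23−11)/(23−6) = 12/17.
Jorvik's threshold: (16−10)/(16−2) = 3/7.
12/17 > 3/7, so Dacia binds and β* = 12/17.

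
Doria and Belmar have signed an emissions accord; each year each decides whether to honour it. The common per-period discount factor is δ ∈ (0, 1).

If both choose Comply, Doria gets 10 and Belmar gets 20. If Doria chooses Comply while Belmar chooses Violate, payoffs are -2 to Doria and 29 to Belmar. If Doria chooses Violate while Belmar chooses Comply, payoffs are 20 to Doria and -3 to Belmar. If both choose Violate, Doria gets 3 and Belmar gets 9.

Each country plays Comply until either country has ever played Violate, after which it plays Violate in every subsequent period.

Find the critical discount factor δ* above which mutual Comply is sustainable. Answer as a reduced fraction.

Doria: cooperation gives 10 each period; deviation gives 20 once then 3 forever.
  10/(1−δ) ≥ 20 + 3δ/(1−δ) ⇒ δ ≥ 10/17.
Belmar: cooperation gives 20 each period; deviation gives 29 once then 9 forever.
  δ ≥ 9/20.
Both must hold, so the binding constraint is Doria's: δ ≥ 10/17.

10/17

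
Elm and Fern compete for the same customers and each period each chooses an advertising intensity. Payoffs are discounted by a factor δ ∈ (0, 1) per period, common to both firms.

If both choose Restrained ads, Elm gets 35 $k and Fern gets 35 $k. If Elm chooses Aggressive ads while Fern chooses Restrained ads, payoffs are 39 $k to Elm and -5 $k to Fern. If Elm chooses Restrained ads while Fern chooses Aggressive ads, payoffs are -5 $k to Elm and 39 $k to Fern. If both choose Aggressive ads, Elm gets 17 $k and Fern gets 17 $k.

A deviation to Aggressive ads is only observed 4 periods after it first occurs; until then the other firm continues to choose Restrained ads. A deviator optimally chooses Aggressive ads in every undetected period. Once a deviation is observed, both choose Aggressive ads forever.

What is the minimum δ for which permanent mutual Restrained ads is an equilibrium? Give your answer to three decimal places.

0.653

Deviating for the 4 undetected periods gains 39−35 = 4 per period over cooperation, then loses 35−17 = 18 per period forever once punishment starts.
Gain: 4(1 + δ + … + δ^3); loss: 18·δ^4/(1−δ).
No profitable deviation ⇔ 4(1−δ^4) ≤ 18·δ^4, i.e. δ^4 ≥ 4/(4+18) = 2/11.
Hence δ ≥ (2/11)^(1/4) ≈ 0.653.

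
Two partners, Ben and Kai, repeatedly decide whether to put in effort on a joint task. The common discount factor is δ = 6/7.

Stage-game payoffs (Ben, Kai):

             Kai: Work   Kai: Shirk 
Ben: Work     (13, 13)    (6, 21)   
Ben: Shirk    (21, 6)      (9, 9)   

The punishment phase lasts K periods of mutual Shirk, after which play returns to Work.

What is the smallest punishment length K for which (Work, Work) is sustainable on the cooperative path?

No profitable deviation requires (13−9)(δ+…+δ^K) ≥ 21−13, i.e. δ+…+δ^K ≥ 2 ≈ 2.0000.
With δ = 6/7, the partial sums are K=1: 0.8571, K=2: 1.5918, K=3: 2.2216.
K = 3 is the first length at which the sum reaches 2.0000.

3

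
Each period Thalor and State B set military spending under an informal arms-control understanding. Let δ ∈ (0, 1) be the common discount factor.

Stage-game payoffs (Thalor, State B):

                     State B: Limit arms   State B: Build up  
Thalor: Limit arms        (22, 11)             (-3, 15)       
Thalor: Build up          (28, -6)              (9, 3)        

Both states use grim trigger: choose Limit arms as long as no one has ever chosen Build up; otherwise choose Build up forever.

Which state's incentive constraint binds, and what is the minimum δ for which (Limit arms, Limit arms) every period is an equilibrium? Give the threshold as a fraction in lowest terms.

For Thalor: deviation gain 28−22 = 6, per-period punishment loss 22−9 = 13. IC gives δ ≥ 6/19.
For State B: gain 4, loss 8 per period, so δ ≥ 4/12 = 1/3.
The tighter constraint is State B's, so cooperation needs δ ≥ 1/3.

State B; δ ≥ 1/3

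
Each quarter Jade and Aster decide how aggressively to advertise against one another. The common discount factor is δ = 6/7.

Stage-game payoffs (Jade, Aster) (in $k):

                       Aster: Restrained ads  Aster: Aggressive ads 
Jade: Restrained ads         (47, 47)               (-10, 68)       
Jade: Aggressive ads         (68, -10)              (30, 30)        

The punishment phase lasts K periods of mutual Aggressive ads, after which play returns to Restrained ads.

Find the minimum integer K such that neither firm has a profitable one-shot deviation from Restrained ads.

No profitable deviation requires (47−30)(δ+…+δ^K) ≥ 68−47, i.e. δ+…+δ^K ≥ 21/17 ≈ 1.2353.
With δ = 6/7, the partial sums are K=1: 0.8571, K=2: 1.5918.
K = 2 is the first length at which the sum reaches 1.2353.

2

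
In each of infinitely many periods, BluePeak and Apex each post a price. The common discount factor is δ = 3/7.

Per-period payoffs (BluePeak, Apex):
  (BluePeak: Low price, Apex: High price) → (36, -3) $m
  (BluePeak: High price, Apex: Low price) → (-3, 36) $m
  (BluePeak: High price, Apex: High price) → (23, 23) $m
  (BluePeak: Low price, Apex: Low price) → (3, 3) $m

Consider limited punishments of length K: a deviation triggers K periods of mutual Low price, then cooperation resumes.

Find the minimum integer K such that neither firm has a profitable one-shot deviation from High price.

No profitable deviation requires (23−3)(δ+…+δ^K) ≥ 36−23, i.e. δ+…+δ^K ≥ 13/20 ≈ 0.6500.
With δ = 3/7, the partial sums are K=1: 0.4286, K=2: 0.6122, K=3: 0.6910.
K = 3 is the first length at which the sum reaches 0.6500.

3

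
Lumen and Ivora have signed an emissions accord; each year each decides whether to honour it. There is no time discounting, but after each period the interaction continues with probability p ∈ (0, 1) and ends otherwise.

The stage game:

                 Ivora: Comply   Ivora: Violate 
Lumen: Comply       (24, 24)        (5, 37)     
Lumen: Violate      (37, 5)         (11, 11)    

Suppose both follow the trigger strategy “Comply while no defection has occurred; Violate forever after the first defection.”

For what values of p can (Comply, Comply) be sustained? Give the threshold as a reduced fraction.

Expected cooperation value is 24 + p·24 + p²·24 + … = 24/(1−p); deviation gives 37 + p·11/(1−p).
24 ≥ 37(1−p) + 11p ⇒ 26p ≥ 13 ⇒ p ≥ 13/26 = 1/2.

1/2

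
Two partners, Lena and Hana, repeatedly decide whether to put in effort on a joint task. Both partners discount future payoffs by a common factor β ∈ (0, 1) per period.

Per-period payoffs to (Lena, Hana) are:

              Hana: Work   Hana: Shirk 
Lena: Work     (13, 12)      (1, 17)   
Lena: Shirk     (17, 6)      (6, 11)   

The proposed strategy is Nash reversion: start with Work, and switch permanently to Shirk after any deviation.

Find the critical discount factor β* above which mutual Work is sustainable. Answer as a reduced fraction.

Lena's threshold: (17−13)/(17−6) = 4/11.
Hana's threshold: (17−12)/(17−11) = 5/6.
4/11 < 5/6, so Hana binds and β* = 5/6.

5/6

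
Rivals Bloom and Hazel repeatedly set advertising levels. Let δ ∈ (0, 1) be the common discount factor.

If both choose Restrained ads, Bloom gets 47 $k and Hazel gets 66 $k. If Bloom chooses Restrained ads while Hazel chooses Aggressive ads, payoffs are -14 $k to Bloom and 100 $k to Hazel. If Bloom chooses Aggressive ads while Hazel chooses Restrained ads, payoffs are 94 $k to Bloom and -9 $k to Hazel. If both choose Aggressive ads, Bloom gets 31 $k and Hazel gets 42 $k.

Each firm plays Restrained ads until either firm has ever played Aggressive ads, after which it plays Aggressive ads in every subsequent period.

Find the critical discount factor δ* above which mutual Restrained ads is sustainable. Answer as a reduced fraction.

Bloom: cooperation gives 47 each period; deviation gives 94 once then 31 forever.
  47/(1−δ) ≥ 94 + 31δ/(1−δ) ⇒ δ ≥ 47/63.
Hazel: cooperation gives 66 each period; deviation gives 100 once then 42 forever.
  δ ≥ 34/58 = 17/29.
Both must hold, so the binding constraint is Bloom's: δ ≥ 47/63.

47/63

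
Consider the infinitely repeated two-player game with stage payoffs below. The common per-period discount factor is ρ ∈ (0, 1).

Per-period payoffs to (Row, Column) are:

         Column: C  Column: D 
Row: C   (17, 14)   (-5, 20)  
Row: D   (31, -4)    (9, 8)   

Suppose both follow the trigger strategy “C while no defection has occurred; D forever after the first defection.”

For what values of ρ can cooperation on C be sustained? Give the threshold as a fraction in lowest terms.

7/11

Row's threshold: (31−17)/(31−9) = 7/11.
Column's threshold: (20−14)/(20−8) = 1/2.
7/11 > 1/2, so Row binds and ρ* = 7/11.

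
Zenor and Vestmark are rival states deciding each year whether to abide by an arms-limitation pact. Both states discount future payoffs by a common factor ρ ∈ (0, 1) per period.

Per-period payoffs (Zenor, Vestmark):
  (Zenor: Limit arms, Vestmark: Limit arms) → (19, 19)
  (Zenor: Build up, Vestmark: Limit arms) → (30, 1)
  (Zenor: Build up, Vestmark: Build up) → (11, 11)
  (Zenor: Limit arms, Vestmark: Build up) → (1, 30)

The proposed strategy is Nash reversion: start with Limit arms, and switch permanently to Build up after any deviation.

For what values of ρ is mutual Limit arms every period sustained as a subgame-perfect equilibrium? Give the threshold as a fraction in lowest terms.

11/19

Cooperation forever yields 19 each period: 19/(1−ρ).
Deviating yields 30 once, then 11 forever: 30 + 11ρ/(1−ρ).
No profitable deviation requires 19/(1−ρ) ≥ 30 + 11ρ/(1−ρ).
Multiplying by (1−ρ): 19 ≥ 30(1−ρ) + 11ρ = 30 − 19ρ.
So 19ρ ≥ 11, i.e. ρ ≥ 11/19.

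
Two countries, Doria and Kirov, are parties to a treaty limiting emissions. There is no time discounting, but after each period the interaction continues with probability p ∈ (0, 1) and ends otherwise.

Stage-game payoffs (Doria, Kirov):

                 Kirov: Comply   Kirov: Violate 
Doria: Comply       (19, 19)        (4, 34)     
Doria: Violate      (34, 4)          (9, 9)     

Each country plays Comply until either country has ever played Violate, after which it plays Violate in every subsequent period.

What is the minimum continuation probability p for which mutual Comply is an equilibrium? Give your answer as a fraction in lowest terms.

3/5

Expected cooperation value is 19 + p·19 + p²·19 + … = 19/(1−p); deviation gives 34 + p·9/(1−p).
19 ≥ 34(1−p) + 9p ⇒ 25p ≥ 15 ⇒ p ≥ 15/25 = 3/5.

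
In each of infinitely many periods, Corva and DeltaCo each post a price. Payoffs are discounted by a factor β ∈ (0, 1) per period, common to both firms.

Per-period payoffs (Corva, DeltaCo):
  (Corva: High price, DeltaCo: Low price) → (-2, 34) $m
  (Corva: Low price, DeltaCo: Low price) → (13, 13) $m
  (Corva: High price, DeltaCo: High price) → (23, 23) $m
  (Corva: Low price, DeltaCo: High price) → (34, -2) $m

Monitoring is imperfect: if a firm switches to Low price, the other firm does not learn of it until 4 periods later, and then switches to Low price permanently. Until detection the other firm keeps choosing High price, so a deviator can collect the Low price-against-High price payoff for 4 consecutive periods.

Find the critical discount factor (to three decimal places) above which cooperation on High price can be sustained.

A deviator earns 34 for 4 periods, then 13 forever; cooperating earns 23 forever. Multiplying the IC by (1−β):
23 ≥ 34(1−β^4) + 13β^4, so 21·β^4 ≥ 11 and β^4 ≥ 11/21.
β ≥ (11/21)^(1/4) ≈ 0.851.

0.851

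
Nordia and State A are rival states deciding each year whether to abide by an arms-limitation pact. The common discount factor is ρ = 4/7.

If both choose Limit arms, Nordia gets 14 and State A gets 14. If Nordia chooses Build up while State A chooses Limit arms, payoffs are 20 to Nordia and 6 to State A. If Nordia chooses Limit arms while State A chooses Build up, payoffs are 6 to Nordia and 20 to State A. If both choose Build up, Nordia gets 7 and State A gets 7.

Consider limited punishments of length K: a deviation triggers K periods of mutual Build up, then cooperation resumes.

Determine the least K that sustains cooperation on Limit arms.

2

No profitable deviation requires (14−7)(ρ+…+ρ^K) ≥ 20−14, i.e. ρ+…+ρ^K ≥ 6/7 ≈ 0.8571.
With ρ = 4/7, the partial sums are K=1: 0.5714, K=2: 0.8980.
K = 2 is the first length at which the sum reaches 0.8571.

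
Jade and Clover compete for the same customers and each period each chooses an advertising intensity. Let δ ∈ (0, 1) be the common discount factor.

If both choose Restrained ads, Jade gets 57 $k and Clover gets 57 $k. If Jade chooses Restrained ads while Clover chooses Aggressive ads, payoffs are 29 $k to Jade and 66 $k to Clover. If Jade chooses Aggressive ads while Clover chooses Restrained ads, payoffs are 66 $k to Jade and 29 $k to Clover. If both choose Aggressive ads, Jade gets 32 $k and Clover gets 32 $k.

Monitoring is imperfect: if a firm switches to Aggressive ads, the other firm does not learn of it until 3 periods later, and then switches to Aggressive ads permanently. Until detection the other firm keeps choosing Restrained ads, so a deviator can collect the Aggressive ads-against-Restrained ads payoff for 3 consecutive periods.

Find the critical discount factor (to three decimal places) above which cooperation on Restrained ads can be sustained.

0.642

A deviator earns 66 for 3 periods, then 32 forever; cooperating earns 57 forever. Multiplying the IC by (1−δ):
57 ≥ 66(1−δ^3) + 32δ^3, so 34·δ^3 ≥ 9 and δ^3 ≥ 9/34.
δ ≥ (9/34)^(1/3) ≈ 0.642.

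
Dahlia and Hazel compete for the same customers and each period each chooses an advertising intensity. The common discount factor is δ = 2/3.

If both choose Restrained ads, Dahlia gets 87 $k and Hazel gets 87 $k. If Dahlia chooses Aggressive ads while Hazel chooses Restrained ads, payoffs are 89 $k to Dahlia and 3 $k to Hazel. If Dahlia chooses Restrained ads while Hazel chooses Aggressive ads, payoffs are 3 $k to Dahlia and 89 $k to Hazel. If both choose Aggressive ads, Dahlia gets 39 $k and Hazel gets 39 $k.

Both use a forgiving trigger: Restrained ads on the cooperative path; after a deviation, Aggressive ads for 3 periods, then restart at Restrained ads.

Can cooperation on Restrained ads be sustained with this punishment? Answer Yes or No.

Comparing payoff streams over the 4 periods until play realigns: cooperate → 87(1+δ+…+δ^3); deviate → 89 + 39(δ+…+δ^3).
Cooperation is sustained iff (87−39)(δ+…+δ^3) ≥ 89−87.
δ+…+δ^3 = 2/3·(1−(2/3)^3)/(1−2/3) = 1.4074, and (89−87)/(87−39) = 0.0417.
1.4074 ≥ 0.0417, so cooperation is sustainable.

Yes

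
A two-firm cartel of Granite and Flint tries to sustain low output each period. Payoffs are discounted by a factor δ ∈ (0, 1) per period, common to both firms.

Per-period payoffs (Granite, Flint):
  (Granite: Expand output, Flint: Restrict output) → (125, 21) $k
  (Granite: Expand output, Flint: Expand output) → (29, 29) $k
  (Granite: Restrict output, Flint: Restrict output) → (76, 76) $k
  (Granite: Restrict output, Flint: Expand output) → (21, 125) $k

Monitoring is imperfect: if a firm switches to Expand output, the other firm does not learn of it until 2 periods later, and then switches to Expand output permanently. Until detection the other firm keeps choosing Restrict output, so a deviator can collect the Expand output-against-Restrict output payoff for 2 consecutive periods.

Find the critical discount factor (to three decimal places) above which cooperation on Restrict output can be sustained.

0.714

The best deviation is to choose Expand output for all 2 undetected periods, earning 125 each, then 29 forever once detected.
Deviation value: 125(1−δ^2)/(1−δ) + 29δ^2/(1−δ); cooperation value: 76/(1−δ).
IC: 76 ≥ 125(1−δ^2) + 29δ^2 = 125 − 96δ^2.
So δ^2 ≥ 49/96, giving δ ≥ (49/96)^(1/2) ≈ 0.714.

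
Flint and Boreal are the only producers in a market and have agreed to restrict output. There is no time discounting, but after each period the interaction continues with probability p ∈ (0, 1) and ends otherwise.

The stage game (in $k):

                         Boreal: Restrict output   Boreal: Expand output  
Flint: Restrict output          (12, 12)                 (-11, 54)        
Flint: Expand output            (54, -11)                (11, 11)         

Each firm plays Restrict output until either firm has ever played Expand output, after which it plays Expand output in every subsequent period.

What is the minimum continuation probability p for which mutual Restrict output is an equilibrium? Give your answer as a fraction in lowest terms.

42/43

With no time discounting, the continuation probability p plays the role of the discount factor.
Grim-trigger IC: 12/(1−p) ≥ 54 + 11p/(1−p) ⇒ p ≥ (54−12)/(54−11) = 42/43.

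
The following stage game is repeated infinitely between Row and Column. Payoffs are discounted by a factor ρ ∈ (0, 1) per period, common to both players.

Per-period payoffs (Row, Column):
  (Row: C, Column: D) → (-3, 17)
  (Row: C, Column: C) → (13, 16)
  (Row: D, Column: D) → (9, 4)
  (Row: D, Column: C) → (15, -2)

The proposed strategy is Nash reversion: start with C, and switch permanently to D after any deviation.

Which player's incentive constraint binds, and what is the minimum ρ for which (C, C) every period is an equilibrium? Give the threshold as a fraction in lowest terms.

Row; ρ ≥ 1/3

Row: cooperation gives 13 each period; deviation gives 15 once then 9 forever.
  13/(1−ρ) ≥ 15 + 9ρ/(1−ρ) ⇒ ρ ≥ 2/6 = 1/3.
Column: cooperation gives 16 each period; deviation gives 17 once then 4 forever.
  ρ ≥ 1/13.
Both must hold, so the binding constraint is Row's: ρ ≥ 1/3.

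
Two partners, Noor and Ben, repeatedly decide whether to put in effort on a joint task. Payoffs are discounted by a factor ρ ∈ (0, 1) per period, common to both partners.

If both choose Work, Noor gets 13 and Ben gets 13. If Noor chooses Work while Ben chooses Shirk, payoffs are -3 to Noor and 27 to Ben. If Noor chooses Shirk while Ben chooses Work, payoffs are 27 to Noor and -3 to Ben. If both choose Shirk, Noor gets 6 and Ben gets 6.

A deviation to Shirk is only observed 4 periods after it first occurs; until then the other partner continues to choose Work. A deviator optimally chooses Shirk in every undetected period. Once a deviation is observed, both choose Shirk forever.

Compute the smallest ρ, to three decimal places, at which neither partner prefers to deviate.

The best deviation is to choose Shirk for all 4 undetected periods, earning 27 each, then 6 forever once detected.
Deviation value: 27(1−ρ^4)/(1−ρ) + 6ρ^4/(1−ρ); cooperation value: 13/(1−ρ).
IC: 13 ≥ 27(1−ρ^4) + 6ρ^4 = 27 − 21ρ^4.
So ρ^4 ≥ 14/21 = 2/3, giving ρ ≥ (2/3)^(1/4) ≈ 0.904.

0.904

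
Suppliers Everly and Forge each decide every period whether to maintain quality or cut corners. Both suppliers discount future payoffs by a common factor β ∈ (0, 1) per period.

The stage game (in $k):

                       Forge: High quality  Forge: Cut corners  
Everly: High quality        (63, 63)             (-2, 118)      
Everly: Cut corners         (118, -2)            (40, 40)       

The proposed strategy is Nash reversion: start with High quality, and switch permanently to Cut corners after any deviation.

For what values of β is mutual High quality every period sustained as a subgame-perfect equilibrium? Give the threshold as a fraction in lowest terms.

63/(1−β) ≥ 118 + 40β/(1−β)
63 ≥ 118 − 78β
β ≥ 55/78.

55/78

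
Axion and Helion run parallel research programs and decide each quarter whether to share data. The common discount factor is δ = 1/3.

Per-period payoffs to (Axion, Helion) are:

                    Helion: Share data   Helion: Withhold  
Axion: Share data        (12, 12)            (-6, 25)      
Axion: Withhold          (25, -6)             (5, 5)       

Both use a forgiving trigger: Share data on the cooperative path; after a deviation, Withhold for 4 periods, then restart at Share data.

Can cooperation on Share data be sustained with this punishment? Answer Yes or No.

No

IC: δ+…+δ^4 ≥ (25−12)/(12−5) = 13/7.
At δ = 1/3: partial sum = 0.4938 < 1.8571. Cooperation not sustainable.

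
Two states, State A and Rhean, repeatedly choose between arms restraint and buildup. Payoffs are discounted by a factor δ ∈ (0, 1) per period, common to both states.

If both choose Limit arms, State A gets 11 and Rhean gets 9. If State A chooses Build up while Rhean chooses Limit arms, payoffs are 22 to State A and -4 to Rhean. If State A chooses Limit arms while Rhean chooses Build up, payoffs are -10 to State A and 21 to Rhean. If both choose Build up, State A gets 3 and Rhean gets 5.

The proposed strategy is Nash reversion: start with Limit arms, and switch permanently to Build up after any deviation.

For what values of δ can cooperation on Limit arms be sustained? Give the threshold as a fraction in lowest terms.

3/4

State A's threshold: (22−11)/(22−3) = 11/19.
Rhean's threshold: (21−9)/(21−5) = 3/4.
11/19 < 3/4, so Rhean binds and δ* = 3/4.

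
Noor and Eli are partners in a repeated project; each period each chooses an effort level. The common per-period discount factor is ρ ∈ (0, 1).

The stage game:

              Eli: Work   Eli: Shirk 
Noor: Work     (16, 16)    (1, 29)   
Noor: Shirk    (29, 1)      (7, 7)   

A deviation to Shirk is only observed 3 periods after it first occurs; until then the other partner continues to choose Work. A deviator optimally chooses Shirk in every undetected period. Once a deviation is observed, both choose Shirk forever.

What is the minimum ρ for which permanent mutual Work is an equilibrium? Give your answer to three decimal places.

0.839

A deviator earns 29 for 3 periods, then 7 forever; cooperating earns 16 forever. Multiplying the IC by (1−ρ):
16 ≥ 29(1−ρ^3) + 7ρ^3, so 22·ρ^3 ≥ 13 and ρ^3 ≥ 13/22.
ρ ≥ (13/22)^(1/3) ≈ 0.839.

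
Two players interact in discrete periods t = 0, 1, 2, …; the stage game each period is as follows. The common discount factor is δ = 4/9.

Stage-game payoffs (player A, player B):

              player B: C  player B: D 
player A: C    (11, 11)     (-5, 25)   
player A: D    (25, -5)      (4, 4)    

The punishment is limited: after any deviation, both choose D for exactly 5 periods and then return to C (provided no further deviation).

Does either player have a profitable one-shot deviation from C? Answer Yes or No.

A one-shot deviation gives 25 now, then 4 for 5 periods, then back to 11.
Gain from deviating: (25−11) today; loss: (11−4) in each of the next 5 periods.
No-deviation condition: (11−4)(δ+…+δ^5) ≥ 25−11, i.e. δ+…+δ^5 ≥ 2.
At δ = 4/9: δ+…+δ^5 = 0.7861 < 2.0000.
So cooperation is not sustainable.

Yes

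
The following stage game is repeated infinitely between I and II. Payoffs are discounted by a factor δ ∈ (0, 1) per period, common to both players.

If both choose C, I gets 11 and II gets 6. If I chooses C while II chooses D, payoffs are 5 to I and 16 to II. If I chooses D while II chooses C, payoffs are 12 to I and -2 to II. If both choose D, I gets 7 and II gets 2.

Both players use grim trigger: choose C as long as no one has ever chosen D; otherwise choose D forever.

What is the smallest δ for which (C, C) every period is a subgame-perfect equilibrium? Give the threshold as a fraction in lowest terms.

I: cooperation gives 11 each period; deviation gives 12 once then 7 forever.
  11/(1−δ) ≥ 12 + 7δ/(1−δ) ⇒ δ ≥ 1/5.
II: cooperation gives 6 each period; deviation gives 16 once then 2 forever.
  δ ≥ 10/14 = 5/7.
Both must hold, so the binding constraint is II's: δ ≥ 5/7.

5/7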